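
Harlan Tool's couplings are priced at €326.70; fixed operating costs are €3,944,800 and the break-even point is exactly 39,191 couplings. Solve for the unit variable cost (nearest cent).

Contribution per unit must be FC / Q = €3,944,800 / 39,191 = €100.6558.
Hence VC = price − CM = €326.70 − €100.6558 = €226.04.

€226.04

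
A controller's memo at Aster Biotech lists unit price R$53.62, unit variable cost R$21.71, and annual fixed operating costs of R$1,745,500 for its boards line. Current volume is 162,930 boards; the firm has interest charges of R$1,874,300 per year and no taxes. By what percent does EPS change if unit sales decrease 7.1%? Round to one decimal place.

Total contribution margin = 162,930 × R$31.91 = R$5,199,096.30.
EBIT = R$5,199,096.30 − R$1,745,500 = R$3,453,596.30.
Interest = R$1,874,300.00, so EBIT − I = R$1,579,296.30.
Degree of combined leverage = contribution ÷ (EBIT − I) = R$5,199,096.30 ÷ R$1,579,296.30 = 3.2920.
%ΔEPS = DCL × %ΔSales = 3.2920 × -7.1% = -23.4%.

-23.4%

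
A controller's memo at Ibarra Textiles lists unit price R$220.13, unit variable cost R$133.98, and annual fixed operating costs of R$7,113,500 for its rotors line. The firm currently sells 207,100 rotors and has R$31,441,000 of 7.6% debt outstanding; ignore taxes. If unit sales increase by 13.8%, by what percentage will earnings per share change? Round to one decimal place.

+29.5%

Total contribution margin = 207,100 × R$86.15 = R$17,841,665.00.
Subtracting fixed costs: EBIT = R$17,841,665.00 − R$7,113,500 = R$10,728,165.00.
After interest of R$2,389,516.00, pre-tax earnings = R$8,338,649.00.
Degree of combined leverage = contribution ÷ (EBIT − I) = R$17,841,665.00 ÷ R$8,338,649.00 = 2.1396.
%ΔEPS = DCL × %ΔSales = 2.1396 × +13.8% = +29.5%.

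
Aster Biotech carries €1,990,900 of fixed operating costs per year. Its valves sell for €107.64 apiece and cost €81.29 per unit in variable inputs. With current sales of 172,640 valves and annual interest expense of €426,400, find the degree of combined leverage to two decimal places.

Contribution at this volume is 172,640 × €26.35 = €4,549,064.00.
EBIT = €4,549,064.00 − €1,990,900 = €2,558,164.00. Interest = €426,400.00, so EBIT − I = €2,131,764.00.
DCL = contribution ÷ (EBIT − I) = €4,549,064.00 ÷ €2,131,764.00 = 2.1339.

2.13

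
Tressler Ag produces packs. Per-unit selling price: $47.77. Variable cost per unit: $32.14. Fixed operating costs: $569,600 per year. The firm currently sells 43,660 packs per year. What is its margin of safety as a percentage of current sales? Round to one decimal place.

Unit CM = price − variable cost = $47.77 − $32.14 = $15.63. Break-even units = $569,600 ÷ $15.63 = 36,442.74; break-even revenue = 36,442.74 × $47.77 = $1,740,869.61.
Current sales = 43,660 × $47.77 = $2,085,638.20.
Margin of safety = ($2,085,638.20 − $1,740,869.61) ÷ $2,085,638.20 = 16.5%.

16.5%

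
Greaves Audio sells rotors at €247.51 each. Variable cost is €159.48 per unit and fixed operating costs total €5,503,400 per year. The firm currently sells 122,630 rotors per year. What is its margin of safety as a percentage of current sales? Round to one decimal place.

49.0%

Each unit contributes €247.51 − €159.48 = €88.03. Break-even units = €5,503,400 ÷ €88.03 = 62,517.32; break-even revenue = 62,517.32 × €247.51 = €15,473,662.77.
Actual sales revenue = 122,630 × €247.51 = €30,352,151.30.
Margin of safety = (€30,352,151.30 − €15,473,662.77) ÷ €30,352,151.30 = 49.0%.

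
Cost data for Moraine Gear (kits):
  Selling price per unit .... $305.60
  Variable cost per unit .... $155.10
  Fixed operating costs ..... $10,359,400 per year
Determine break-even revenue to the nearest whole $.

CM per unit = $305.60 − $155.10 = $150.50; CM ratio = $150.50 / $305.60 = 0.4925.
Break-even sales = FC ÷ CM ratio = $10,359,400 × $305.60 / $150.50 = $21,035,433.

$21,035,433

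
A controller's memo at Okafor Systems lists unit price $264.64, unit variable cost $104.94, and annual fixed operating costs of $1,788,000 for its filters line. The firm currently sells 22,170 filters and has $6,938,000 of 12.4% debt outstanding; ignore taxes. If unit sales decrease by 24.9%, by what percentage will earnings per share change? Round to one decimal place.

Total contribution margin = 22,170 × $159.70 = $3,540,549.00.
Subtracting fixed costs: EBIT = $3,540,549.00 − $1,788,000 = $1,752,549.00.
Interest = $860,312.00, so EBIT − I = $892,237.00.
DCL = total CM / (EBIT − I) = $3,540,549.00 / $892,237.00 = 3.9682.
%ΔEPS = DCL × %ΔSales = 3.9682 × -24.9% = -98.8%.

-98.8%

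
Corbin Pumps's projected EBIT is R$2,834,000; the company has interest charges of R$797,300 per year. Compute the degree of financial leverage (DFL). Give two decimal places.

Annual interest charges come to R$797,300.00.
Degree of financial leverage = EBIT / (EBIT − interest) = R$2,834,000 / R$2,036,700.00 = 1.3915.

1.39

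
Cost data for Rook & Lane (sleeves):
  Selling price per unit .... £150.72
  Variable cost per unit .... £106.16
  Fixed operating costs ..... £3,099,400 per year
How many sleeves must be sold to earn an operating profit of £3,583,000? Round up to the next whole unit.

149,965 sleeves

Contribution margin per unit = £150.72 − £106.16 = £44.56.
Units = (FC + target) / CM = (£3,099,400 + £3,583,000) / £44.56 = 149,964.09, so 149,965 sleeves.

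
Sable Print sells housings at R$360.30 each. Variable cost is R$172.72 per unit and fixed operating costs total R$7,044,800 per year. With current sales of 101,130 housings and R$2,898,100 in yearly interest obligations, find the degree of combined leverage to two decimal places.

At 101,130 units, contribution = 101,130 × R$187.58 = R$18,969,965.40.
Subtracting fixed costs: EBIT = R$18,969,965.40 − R$7,044,800 = R$11,925,165.40. Interest = R$2,898,100.00, so EBIT − I = R$9,027,065.40.
DCL = contribution ÷ (EBIT − I) = R$18,969,965.40 ÷ R$9,027,065.40 = 2.1015.

2.10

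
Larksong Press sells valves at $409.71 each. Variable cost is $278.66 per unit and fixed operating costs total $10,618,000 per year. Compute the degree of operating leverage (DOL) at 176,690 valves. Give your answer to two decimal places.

1.85

Contribution at this volume is 176,690 × $131.05 = $23,155,224.50.
EBIT = $23,155,224.50 − $10,618,000 = $12,537,224.50.
So DOL = total CM / EBIT = $23,155,224.50 / $12,537,224.50 = 1.8469.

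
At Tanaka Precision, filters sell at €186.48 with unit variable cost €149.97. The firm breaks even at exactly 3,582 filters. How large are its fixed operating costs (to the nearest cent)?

Unit CM = price − variable cost = €186.48 − €149.97 = €36.51.
Since BE = FC / CM, FC = 3,582 × €36.51 = €130,778.82.

€130,778.82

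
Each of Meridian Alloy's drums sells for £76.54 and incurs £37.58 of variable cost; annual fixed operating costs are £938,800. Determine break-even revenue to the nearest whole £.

£1,844,347

CM per unit = £76.54 − £37.58 = £38.96; CM ratio = £38.96 / £76.54 = 0.5090.
Break-even sales = FC ÷ CM ratio = £938,800 × £76.54 / £38.96 = £1,844,347.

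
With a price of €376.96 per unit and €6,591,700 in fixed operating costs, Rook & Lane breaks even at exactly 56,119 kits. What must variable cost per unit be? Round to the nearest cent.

At break-even, FC = Q × (P − VC), so P − VC = €6,591,700 ÷ 56,119 = €117.4593.
Variable cost per unit = €376.96 − €117.4593 = €259.50.

€259.50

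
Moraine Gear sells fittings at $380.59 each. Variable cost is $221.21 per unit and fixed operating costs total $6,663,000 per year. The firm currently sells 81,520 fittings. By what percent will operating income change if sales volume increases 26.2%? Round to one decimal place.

Contribution at this volume is 81,520 × $159.38 = $12,992,657.60.
EBIT = $12,992,657.60 − $6,663,000 = $6,329,657.60.
So DOL = total CM / EBIT = $12,992,657.60 / $6,329,657.60 = 2.0527.
Operating income changes by 2.0527 × +26.2% = +53.8%.

+53.8%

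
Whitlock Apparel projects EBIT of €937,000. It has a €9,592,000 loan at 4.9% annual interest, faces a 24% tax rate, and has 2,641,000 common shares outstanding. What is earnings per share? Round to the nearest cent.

Interest = €470,008.00, so EBT = €937,000 − €470,008.00 = €466,992.00.
Net income = €466,992.00 × (1 − 0.24) = €354,913.92.
EPS = €354,913.92 ÷ 2,641,000 = €0.13.

€0.13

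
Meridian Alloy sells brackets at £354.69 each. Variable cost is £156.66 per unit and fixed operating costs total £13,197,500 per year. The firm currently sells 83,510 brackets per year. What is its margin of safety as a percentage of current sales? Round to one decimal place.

20.2%

Unit CM = price − variable cost = £354.69 − £156.66 = £198.03. Break-even units = £13,197,500 ÷ £198.03 = 66,643.94; break-even revenue = 66,643.94 × £354.69 = £23,637,940.08.
Current sales = 83,510 × £354.69 = £29,620,161.90.
Margin of safety = (£29,620,161.90 − £23,637,940.08) ÷ £29,620,161.90 = 20.2%.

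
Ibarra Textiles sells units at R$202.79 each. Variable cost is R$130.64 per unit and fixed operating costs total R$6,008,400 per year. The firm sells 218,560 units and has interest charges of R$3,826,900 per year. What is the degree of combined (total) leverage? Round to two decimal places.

2.66

At 218,560 units, contribution = 218,560 × R$72.15 = R$15,769,104.00.
Operating income = contribution − fixed costs = R$15,769,104.00 − R$6,008,400 = R$9,760,704.00. Interest = R$3,826,900.00.
DOL = R$15,769,104.00 ÷ R$9,760,704.00 = 1.6156; DFL = R$9,760,704.00 ÷ R$5,933,804.00 = 1.6449.
Combined leverage = 1.6156 × 1.6449 = 2.6575.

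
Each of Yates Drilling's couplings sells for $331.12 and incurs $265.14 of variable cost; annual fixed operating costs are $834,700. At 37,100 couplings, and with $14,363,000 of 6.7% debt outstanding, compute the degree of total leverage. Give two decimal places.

3.76

Contribution at this volume is 37,100 × $65.98 = $2,447,858.00.
Subtracting fixed costs: EBIT = $2,447,858.00 − $834,700 = $1,613,158.00. Interest = $962,321.00, so EBIT − I = $650,837.00.
Degree of total leverage = total CM / (EBIT − interest) = $2,447,858.00 / $650,837.00 = 3.7611.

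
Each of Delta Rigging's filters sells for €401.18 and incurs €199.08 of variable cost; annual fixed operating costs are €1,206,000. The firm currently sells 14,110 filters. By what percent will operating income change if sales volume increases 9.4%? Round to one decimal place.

Contribution at this volume is 14,110 × €202.10 = €2,851,631.00.
EBIT = €2,851,631.00 − €1,206,000 = €1,645,631.00.
Degree of operating leverage = €2,851,631.00 / €1,645,631.00 = 1.7328.
%ΔEBIT = DOL × %ΔSales = 1.7328 × +9.4% = +16.3%.

+16.3%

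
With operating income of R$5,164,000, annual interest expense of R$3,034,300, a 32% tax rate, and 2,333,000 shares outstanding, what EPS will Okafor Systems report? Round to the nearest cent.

Interest = R$3,034,300.00, so EBT = R$5,164,000 − R$3,034,300.00 = R$2,129,700.00.
After tax at 32%: net income = R$2,129,700.00 × 0.68 = R$1,448,196.00.
EPS = R$1,448,196.00 ÷ 2,333,000 = R$0.62.

R$0.62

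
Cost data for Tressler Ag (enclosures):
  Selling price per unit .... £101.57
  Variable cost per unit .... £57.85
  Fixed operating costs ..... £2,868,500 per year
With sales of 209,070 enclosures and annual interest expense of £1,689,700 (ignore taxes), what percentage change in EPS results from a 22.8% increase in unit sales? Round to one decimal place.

+45.5%

At 209,070 units, contribution = 209,070 × £43.72 = £9,140,540.40.
Operating income = contribution − fixed costs = £9,140,540.40 − £2,868,500 = £6,272,040.40.
After interest of £1,689,700.00, pre-tax earnings = £4,582,340.40.
DCL = total CM / (EBIT − I) = £9,140,540.40 / £4,582,340.40 = 1.9947.
EPS therefore changes by 1.9947 × (+22.8%) = +45.5%.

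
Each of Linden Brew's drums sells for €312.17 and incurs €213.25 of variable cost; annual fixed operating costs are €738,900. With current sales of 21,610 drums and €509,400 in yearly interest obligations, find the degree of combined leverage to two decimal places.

Total contribution margin = 21,610 × €98.92 = €2,137,661.20.
EBIT = €2,137,661.20 − €738,900 = €1,398,761.20. Interest = €509,400.00.
DOL = €2,137,661.20 ÷ €1,398,761.20 = 1.5283; DFL = €1,398,761.20 ÷ €889,361.20 = 1.5728.
DCL = DOL × DFL = 1.5283 × 1.5728 = 2.4037.

2.40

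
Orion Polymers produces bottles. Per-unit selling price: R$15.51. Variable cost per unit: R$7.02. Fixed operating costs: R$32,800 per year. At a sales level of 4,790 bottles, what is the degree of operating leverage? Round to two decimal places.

5.17

Total contribution margin = 4,790 × R$8.49 = R$40,667.10.
Subtracting fixed costs: EBIT = R$40,667.10 − R$32,800 = R$7,867.10.
Degree of operating leverage = R$40,667.10 / R$7,867.10 = 5.1693.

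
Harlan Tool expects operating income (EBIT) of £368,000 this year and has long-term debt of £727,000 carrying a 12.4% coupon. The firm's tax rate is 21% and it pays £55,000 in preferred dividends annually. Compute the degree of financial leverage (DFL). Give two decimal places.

Interest = £90,148.00.
Preferred dividends grossed up pre-tax: £55,000 / (1 − 0.21) = £69,620.25.
DFL = EBIT ÷ [EBIT − I − D_p/(1−t)] = £368,000 ÷ [£368,000 − £90,148.00 − £69,620.25] = £368,000 ÷ £208,231.75 = 1.7673.

1.77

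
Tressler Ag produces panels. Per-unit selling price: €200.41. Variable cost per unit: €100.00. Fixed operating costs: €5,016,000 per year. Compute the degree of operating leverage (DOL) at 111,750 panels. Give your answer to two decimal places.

Contribution at this volume is 111,750 × €100.41 = €11,220,817.50.
EBIT = €11,220,817.50 − €5,016,000 = €6,204,817.50.
Degree of operating leverage = €11,220,817.50 / €6,204,817.50 = 1.8084.

1.81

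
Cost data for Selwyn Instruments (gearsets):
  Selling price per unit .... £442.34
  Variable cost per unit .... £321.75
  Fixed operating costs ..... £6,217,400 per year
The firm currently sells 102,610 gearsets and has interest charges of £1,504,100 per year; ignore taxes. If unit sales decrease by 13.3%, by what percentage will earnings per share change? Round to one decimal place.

At 102,610 units, contribution = 102,610 × £120.59 = £12,373,739.90.
Subtracting fixed costs: EBIT = £12,373,739.90 − £6,217,400 = £6,156,339.90.
After interest of £1,504,100.00, pre-tax earnings = £4,652,239.90.
DCL = total CM / (EBIT − I) = £12,373,739.90 / £4,652,239.90 = 2.6597.
EPS therefore changes by 2.6597 × (-13.3%) = -35.4%.

-35.4%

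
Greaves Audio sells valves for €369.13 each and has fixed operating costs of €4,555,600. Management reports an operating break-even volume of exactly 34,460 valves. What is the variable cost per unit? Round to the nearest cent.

At break-even, FC = Q × (P − VC), so P − VC = €4,555,600 ÷ 34,460 = €132.1997.
Variable cost per unit = €369.13 − €132.1997 = €236.93.

€236.93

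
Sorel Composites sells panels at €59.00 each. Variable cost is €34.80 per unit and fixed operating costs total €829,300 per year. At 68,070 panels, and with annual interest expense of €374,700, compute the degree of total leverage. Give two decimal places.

3.72

At 68,070 units, contribution = 68,070 × €24.20 = €1,647,294.00.
Operating income = contribution − fixed costs = €1,647,294.00 − €829,300 = €817,994.00. Interest = €374,700.00.
DOL = €1,647,294.00 ÷ €817,994.00 = 2.0138; DFL = €817,994.00 ÷ €443,294.00 = 1.8453.
Combined leverage = 2.0138 × 1.8453 = 3.7161.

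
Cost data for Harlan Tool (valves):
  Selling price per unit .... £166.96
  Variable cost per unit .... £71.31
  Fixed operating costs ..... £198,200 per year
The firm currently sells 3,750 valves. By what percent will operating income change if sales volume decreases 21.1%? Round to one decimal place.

Contribution at this volume is 3,750 × £95.65 = £358,687.50.
Subtracting fixed costs: EBIT = £358,687.50 − £198,200 = £160,487.50.
DOL = contribution ÷ EBIT = £358,687.50 ÷ £160,487.50 = 2.2350.
So EBIT moves 2.2350 × (-21.1%) = -47.2%.

-47.2%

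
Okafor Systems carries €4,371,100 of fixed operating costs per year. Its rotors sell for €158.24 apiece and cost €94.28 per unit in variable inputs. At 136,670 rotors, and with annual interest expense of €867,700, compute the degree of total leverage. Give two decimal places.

2.50

Contribution at this volume is 136,670 × €63.96 = €8,741,413.20.
Operating income = contribution − fixed costs = €8,741,413.20 − €4,371,100 = €4,370,313.20. Interest = €867,700.00, so EBIT − I = €3,502,613.20.
Degree of total leverage = total CM / (EBIT − interest) = €8,741,413.20 / €3,502,613.20 = 2.4957.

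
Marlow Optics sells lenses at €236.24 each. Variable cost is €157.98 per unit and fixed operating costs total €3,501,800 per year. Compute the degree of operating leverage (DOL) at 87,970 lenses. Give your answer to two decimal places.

2.04

At 87,970 units, contribution = 87,970 × €78.26 = €6,884,532.20.
EBIT = €6,884,532.20 − €3,501,800 = €3,382,732.20.
DOL = contribution ÷ EBIT = €6,884,532.20 ÷ €3,382,732.20 = 2.0352.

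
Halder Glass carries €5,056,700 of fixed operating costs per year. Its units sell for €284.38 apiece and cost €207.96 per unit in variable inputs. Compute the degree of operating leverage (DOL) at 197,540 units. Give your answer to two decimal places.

Total contribution margin = 197,540 × €76.42 = €15,096,006.80.
Subtracting fixed costs: EBIT = €15,096,006.80 − €5,056,700 = €10,039,306.80.
Degree of operating leverage = €15,096,006.80 / €10,039,306.80 = 1.5037.

1.50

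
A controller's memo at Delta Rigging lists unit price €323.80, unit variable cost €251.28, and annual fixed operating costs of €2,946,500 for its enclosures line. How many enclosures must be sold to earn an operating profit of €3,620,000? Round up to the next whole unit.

90,548 enclosures

Each unit contributes €323.80 − €251.28 = €72.52.
Required volume = (fixed costs + target profit) ÷ CM = (€2,946,500 + €3,620,000) ÷ €72.52 = 90,547.44, so 90,548 enclosures.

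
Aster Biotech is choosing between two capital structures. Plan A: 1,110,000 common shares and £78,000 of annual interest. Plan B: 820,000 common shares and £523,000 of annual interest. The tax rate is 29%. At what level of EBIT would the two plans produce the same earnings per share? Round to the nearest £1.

Set EPS_A = EPS_B: (EBIT − £78,000)(1 − 0.29) ÷ 1,110,000 = (EBIT − £523,000)(1 − 0.29) ÷ 820,000.
The (1 − t) factor cancels: (EBIT − 78,000) × 820,000 = (EBIT − 523,000) × 1,110,000.
EBIT × (1,110,000 − 820,000) = 523,000 × 1,110,000 − 78,000 × 820,000 = 516,570,000,000, so EBIT = 516,570,000,000 ÷ 290,000 = 1,781,275.86.

£1,781,276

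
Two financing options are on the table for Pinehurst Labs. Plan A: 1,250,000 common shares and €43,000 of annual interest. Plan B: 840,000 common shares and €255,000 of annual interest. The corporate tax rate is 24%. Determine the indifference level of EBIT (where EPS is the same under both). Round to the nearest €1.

At indifference, (EBIT − 43,000)(1 − t)/1,250,000 = (EBIT − 255,000)(1 − t)/840,000.
The (1 − t) factor cancels: (EBIT − 43,000) × 840,000 = (EBIT − 255,000) × 1,250,000.
Solving, EBIT = (255,000·1,250,000 − 43,000·840,000) / (1,250,000 − 840,000) = 282,630,000,000 / 410,000 = 689,341.46.

€689,341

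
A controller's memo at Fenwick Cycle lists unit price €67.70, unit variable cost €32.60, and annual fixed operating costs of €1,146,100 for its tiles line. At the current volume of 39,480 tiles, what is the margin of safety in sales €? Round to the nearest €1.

€462,227

Each unit contributes €67.70 − €32.60 = €35.10. Break-even units = €1,146,100 ÷ €35.10 = 32,652.42; break-even revenue = 32,652.42 × €67.70 = €2,210,568.95.
Actual sales revenue = 39,480 × €67.70 = €2,672,796.00.
Margin of safety = €2,672,796.00 − €2,210,568.95 = €462,227.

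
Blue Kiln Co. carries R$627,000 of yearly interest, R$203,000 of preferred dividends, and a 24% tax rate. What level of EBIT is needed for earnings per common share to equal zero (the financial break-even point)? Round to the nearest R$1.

Preferred dividends are paid after tax, so their pre-tax equivalent is R$203,000 ÷ (1 − 0.24) = R$267,105.26.
EPS = 0 when EBIT covers interest plus the pre-tax preferred burden: R$627,000 + R$267,105.26 = R$894,105.26.

R$894,105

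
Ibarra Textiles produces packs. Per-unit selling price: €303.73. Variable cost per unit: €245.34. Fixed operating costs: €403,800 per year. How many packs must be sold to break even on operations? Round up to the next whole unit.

Contribution margin per unit = €303.73 − €245.34 = €58.39.
Units to break even: €403,800 ÷ €58.39 = 6,915.57, rounded up to 6,916.

6,916 packs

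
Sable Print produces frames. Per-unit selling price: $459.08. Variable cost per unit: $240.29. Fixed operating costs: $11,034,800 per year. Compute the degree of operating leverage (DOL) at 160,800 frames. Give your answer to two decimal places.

1.46

Contribution at this volume is 160,800 × $218.79 = $35,181,432.00.
EBIT = $35,181,432.00 − $11,034,800 = $24,146,632.00.
DOL = contribution ÷ EBIT = $35,181,432.00 ÷ $24,146,632.00 = 1.4570.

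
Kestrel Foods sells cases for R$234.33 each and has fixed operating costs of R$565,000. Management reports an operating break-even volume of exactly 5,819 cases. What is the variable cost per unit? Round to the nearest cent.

At break-even, FC = Q × (P − VC), so P − VC = R$565,000 ÷ 5,819 = R$97.0957.
Variable cost per unit = R$234.33 − R$97.0957 = R$137.23.

R$137.23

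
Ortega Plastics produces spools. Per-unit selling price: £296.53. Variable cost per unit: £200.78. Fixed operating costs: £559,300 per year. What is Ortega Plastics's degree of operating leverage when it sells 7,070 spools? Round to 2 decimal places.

5.75

At 7,070 units, contribution = 7,070 × £95.75 = £676,952.50.
Operating income = contribution − fixed costs = £676,952.50 − £559,300 = £117,652.50.
Degree of operating leverage = £676,952.50 / £117,652.50 = 5.7538.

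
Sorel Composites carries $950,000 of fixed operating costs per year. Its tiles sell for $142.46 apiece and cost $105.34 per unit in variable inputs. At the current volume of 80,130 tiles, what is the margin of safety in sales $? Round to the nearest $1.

Each unit contributes $142.46 − $105.34 = $37.12. Break-even units = $950,000 ÷ $37.12 = 25,592.67; break-even revenue = 25,592.67 × $142.46 = $3,645,932.11.
Current sales = 80,130 × $142.46 = $11,415,319.80.
Margin of safety = $11,415,319.80 − $3,645,932.11 = $7,769,388.

$7,769,388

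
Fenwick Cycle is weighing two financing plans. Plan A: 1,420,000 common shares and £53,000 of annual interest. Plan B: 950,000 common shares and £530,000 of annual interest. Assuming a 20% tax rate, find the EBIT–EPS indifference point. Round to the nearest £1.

£1,494,149

Set EPS_A = EPS_B: (EBIT − £53,000)(1 − 0.20) ÷ 1,420,000 = (EBIT − £530,000)(1 − 0.20) ÷ 950,000.
Cancelling (1 − t) and cross-multiplying: 950,000·(EBIT − 53,000) = 1,420,000·(EBIT − 530,000).
EBIT × (1,420,000 − 950,000) = 530,000 × 1,420,000 − 53,000 × 950,000 = 702,250,000,000, so EBIT = 702,250,000,000 ÷ 470,000 = 1,494,148.94.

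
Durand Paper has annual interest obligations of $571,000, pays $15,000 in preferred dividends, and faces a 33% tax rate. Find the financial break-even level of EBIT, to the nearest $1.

Grossing the preferred dividend up to pre-tax terms: $15,000 / (1 − 0.33) = $22,388.06.
EPS = 0 when EBIT covers interest plus the pre-tax preferred burden: $571,000 + $22,388.06 = $593,388.06.

$593,388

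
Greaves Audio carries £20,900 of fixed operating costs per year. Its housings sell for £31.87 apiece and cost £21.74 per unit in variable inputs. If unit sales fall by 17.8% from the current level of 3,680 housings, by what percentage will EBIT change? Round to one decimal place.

-40.5%

Total contribution margin = 3,680 × £10.13 = £37,278.40.
Subtracting fixed costs: EBIT = £37,278.40 − £20,900 = £16,378.40.
DOL = contribution ÷ EBIT = £37,278.40 ÷ £16,378.40 = 2.2761.
Operating income changes by 2.2761 × -17.8% = -40.5%.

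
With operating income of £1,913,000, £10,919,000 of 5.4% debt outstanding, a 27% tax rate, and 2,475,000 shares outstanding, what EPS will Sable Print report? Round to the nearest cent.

Interest = £589,626.00, so EBT = £1,913,000 − £589,626.00 = £1,323,374.00.
After tax at 27%: net income = £1,323,374.00 × 0.73 = £966,063.02.
EPS = £966,063.02 ÷ 2,475,000 = £0.39.

£0.39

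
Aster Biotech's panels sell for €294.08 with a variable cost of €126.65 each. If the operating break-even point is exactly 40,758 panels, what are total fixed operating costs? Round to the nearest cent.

Contribution margin per unit = €294.08 − €126.65 = €167.43.
Since BE = FC / CM, FC = 40,758 × €167.43 = €6,824,111.94.

€6,824,111.94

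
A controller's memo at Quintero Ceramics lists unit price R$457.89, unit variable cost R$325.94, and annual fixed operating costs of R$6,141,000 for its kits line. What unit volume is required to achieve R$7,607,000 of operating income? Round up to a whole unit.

Unit CM = price − variable cost = R$457.89 − R$325.94 = R$131.95.
Need Q such that Q × R$131.95 − R$6,141,000 = R$7,607,000, i.e. Q = R$13,748,000 / R$131.95 = 104,190.98 → 104,191.

104,191 kits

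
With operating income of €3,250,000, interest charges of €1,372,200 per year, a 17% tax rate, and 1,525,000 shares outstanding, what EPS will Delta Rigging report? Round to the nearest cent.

Pre-tax income = €3,250,000 − €1,372,200.00 = €1,877,800.00.
Net income = €1,877,800.00 × (1 − 0.17) = €1,558,574.00.
Per share: €1,558,574.00 / 1,525,000 shares = €1.02.

€1.02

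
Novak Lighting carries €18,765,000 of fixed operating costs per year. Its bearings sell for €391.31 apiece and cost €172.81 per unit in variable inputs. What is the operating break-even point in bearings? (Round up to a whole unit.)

85,882 bearings

Each unit contributes €391.31 − €172.81 = €218.50.
Break-even volume = fixed costs ÷ CM per unit = €18,765,000 ÷ €218.50 = 85,881.01, so 85,882 bearings.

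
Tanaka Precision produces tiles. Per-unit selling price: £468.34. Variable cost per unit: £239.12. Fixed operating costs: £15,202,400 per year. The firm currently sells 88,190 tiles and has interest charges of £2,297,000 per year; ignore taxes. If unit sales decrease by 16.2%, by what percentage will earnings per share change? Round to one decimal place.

-120.6%

Total contribution margin = 88,190 × £229.22 = £20,214,911.80.
Operating income = contribution − fixed costs = £20,214,911.80 − £15,202,400 = £5,012,511.80.
After interest of £2,297,000.00, pre-tax earnings = £2,715,511.80.
Degree of combined leverage = contribution ÷ (EBIT − I) = £20,214,911.80 ÷ £2,715,511.80 = 7.4442.
%ΔEPS = DCL × %ΔSales = 7.4442 × -16.2% = -120.6%.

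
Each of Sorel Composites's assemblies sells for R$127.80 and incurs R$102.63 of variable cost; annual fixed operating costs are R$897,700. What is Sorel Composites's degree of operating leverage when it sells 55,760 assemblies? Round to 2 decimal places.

2.77

Contribution at this volume is 55,760 × R$25.17 = R$1,403,479.20.
Subtracting fixed costs: EBIT = R$1,403,479.20 − R$897,700 = R$505,779.20.
DOL = contribution ÷ EBIT = R$1,403,479.20 ÷ R$505,779.20 = 2.7749.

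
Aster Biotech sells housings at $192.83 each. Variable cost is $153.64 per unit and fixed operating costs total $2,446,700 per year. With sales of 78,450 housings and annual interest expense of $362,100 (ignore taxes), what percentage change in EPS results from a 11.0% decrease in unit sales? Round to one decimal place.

-127.3%

Contribution at this volume is 78,450 × $39.19 = $3,074,455.50.
EBIT = $3,074,455.50 − $2,446,700 = $627,755.50.
After interest of $362,100.00, pre-tax earnings = $265,655.50.
Degree of combined leverage = contribution ÷ (EBIT − I) = $3,074,455.50 ÷ $265,655.50 = 11.5731.
EPS therefore changes by 11.5731 × (-11.0%) = -127.3%.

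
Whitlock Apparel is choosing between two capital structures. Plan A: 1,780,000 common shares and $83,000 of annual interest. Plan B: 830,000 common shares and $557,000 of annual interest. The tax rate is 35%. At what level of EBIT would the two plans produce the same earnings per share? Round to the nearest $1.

$971,126

Set EPS_A = EPS_B: (EBIT − $83,000)(1 − 0.35) ÷ 1,780,000 = (EBIT − $557,000)(1 − 0.35) ÷ 830,000.
The (1 − t) factor cancels: (EBIT − 83,000) × 830,000 = (EBIT − 557,000) × 1,780,000.
Solving, EBIT = (557,000·1,780,000 − 83,000·830,000) / (1,780,000 − 830,000) = 922,570,000,000 / 950,000 = 971,126.32.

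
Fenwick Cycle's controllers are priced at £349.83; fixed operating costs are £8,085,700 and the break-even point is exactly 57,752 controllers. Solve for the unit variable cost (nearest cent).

Contribution per unit must be FC / Q = £8,085,700 / 57,752 = £140.0073.
Variable cost per unit = £349.83 − £140.0073 = £209.82.

£209.82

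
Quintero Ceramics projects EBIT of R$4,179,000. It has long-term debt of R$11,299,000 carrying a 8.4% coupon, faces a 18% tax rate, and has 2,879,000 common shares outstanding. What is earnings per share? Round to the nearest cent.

R$0.92

Pre-tax income = R$4,179,000 − R$949,116.00 = R$3,229,884.00.
After tax at 18%: net income = R$3,229,884.00 × 0.82 = R$2,648,504.88.
EPS = R$2,648,504.88 ÷ 2,879,000 = R$0.92.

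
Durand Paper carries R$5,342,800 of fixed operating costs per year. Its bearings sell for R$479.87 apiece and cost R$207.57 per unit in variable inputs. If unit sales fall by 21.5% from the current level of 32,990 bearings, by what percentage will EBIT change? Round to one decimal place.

Total contribution margin = 32,990 × R$272.30 = R$8,983,177.00.
EBIT = R$8,983,177.00 − R$5,342,800 = R$3,640,377.00.
DOL = contribution ÷ EBIT = R$8,983,177.00 ÷ R$3,640,377.00 = 2.4677.
So EBIT moves 2.4677 × (-21.5%) = -53.1%.

-53.1%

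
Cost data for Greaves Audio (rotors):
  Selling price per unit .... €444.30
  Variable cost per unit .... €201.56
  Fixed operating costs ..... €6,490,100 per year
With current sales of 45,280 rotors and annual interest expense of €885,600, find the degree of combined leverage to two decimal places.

3.04

At 45,280 units, contribution = 45,280 × €242.74 = €10,991,267.20.
EBIT = €10,991,267.20 − €6,490,100 = €4,501,167.20. Interest = €885,600.00.
DOL = €10,991,267.20 ÷ €4,501,167.20 = 2.4419; DFL = €4,501,167.20 ÷ €3,615,567.20 = 1.2449.
Combined leverage = 2.4419 × 1.2449 = 3.0399.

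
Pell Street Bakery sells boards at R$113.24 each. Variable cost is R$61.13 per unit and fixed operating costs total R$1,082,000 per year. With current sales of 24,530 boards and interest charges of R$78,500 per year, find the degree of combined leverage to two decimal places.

10.85

At 24,530 units, contribution = 24,530 × R$52.11 = R$1,278,258.30.
Operating income = contribution − fixed costs = R$1,278,258.30 − R$1,082,000 = R$196,258.30. Interest = R$78,500.00, so EBIT − I = R$117,758.30.
Degree of total leverage = total CM / (EBIT − interest) = R$1,278,258.30 / R$117,758.30 = 10.8549.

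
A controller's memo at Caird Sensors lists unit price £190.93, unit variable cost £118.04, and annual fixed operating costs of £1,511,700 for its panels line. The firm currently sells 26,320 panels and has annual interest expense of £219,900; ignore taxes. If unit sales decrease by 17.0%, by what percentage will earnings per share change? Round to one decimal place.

-174.5%

At 26,320 units, contribution = 26,320 × £72.89 = £1,918,464.80.
Operating income = contribution − fixed costs = £1,918,464.80 − £1,511,700 = £406,764.80.
After interest of £219,900.00, pre-tax earnings = £186,864.80.
DCL = total CM / (EBIT − I) = £1,918,464.80 / £186,864.80 = 10.2666.
EPS therefore changes by 10.2666 × (-17.0%) = -174.5%.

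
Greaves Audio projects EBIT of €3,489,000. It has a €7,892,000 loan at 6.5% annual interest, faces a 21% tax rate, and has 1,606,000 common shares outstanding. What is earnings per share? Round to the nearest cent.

Pre-tax income = €3,489,000 − €512,980.00 = €2,976,020.00.
After tax at 21%: net income = €2,976,020.00 × 0.79 = €2,351,055.80.
Per share: €2,351,055.80 / 1,606,000 shares = €1.46.

€1.46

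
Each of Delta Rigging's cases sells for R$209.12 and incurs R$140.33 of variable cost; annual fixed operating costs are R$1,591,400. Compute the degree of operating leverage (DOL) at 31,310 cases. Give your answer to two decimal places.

3.83

Contribution at this volume is 31,310 × R$68.79 = R$2,153,814.90.
Operating income = contribution − fixed costs = R$2,153,814.90 − R$1,591,400 = R$562,414.90.
DOL = contribution ÷ EBIT = R$2,153,814.90 ÷ R$562,414.90 = 3.8296.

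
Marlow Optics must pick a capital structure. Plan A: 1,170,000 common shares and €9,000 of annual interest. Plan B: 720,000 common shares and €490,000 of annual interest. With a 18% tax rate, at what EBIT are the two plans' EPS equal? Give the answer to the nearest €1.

Set EPS_A = EPS_B: (EBIT − €9,000)(1 − 0.18) ÷ 1,170,000 = (EBIT − €490,000)(1 − 0.18) ÷ 720,000.
The (1 − t) factor cancels: (EBIT − 9,000) × 720,000 = (EBIT − 490,000) × 1,170,000.
Solving, EBIT = (490,000·1,170,000 − 9,000·720,000) / (1,170,000 − 720,000) = 566,820,000,000 / 450,000 = 1,259,600.00.

€1,259,600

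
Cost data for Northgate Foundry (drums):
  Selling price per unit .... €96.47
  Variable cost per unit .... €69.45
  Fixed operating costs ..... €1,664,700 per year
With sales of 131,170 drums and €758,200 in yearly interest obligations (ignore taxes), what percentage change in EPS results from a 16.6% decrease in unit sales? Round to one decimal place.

-52.5%

Contribution at this volume is 131,170 × €27.02 = €3,544,213.40.
Operating income = contribution − fixed costs = €3,544,213.40 − €1,664,700 = €1,879,513.40.
After interest of €758,200.00, pre-tax earnings = €1,121,313.40.
DCL = total CM / (EBIT − I) = €3,544,213.40 / €1,121,313.40 = 3.1608.
EPS therefore changes by 3.1608 × (-16.6%) = -52.5%.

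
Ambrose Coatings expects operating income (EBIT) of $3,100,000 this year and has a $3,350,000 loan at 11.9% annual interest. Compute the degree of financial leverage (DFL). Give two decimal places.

1.15

Annual interest charges come to $398,650.00.
Degree of financial leverage = EBIT / (EBIT − interest) = $3,100,000 / $2,701,350.00 = 1.1476.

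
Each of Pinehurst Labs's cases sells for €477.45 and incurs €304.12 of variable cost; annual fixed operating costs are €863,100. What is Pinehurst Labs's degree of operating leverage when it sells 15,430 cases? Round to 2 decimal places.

1.48

Contribution at this volume is 15,430 × €173.33 = €2,674,481.90.
Subtracting fixed costs: EBIT = €2,674,481.90 − €863,100 = €1,811,381.90.
Degree of operating leverage = €2,674,481.90 / €1,811,381.90 = 1.4765.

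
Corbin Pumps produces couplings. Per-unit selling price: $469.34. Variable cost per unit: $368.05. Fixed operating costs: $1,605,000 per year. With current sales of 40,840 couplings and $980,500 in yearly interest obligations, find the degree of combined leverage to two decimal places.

At 40,840 units, contribution = 40,840 × $101.29 = $4,136,683.60.
Subtracting fixed costs: EBIT = $4,136,683.60 − $1,605,000 = $2,531,683.60. Interest = $980,500.00, so EBIT − I = $1,551,183.60.
DCL = contribution ÷ (EBIT − I) = $4,136,683.60 ÷ $1,551,183.60 = 2.6668.

2.67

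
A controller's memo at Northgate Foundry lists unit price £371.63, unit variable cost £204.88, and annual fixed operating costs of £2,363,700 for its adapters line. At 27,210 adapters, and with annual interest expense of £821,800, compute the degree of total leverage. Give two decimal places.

At 27,210 units, contribution = 27,210 × £166.75 = £4,537,267.50.
EBIT = £4,537,267.50 − £2,363,700 = £2,173,567.50. Interest = £821,800.00.
DOL = £4,537,267.50 ÷ £2,173,567.50 = 2.0875; DFL = £2,173,567.50 ÷ £1,351,767.50 = 1.6079.
DCL = DOL × DFL = 2.0875 × 1.6079 = 3.3565.

3.36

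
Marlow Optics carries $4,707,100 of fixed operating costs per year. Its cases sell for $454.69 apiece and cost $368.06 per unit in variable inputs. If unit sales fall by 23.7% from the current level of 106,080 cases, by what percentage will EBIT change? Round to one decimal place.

Contribution at this volume is 106,080 × $86.63 = $9,189,710.40.
Operating income = contribution − fixed costs = $9,189,710.40 − $4,707,100 = $4,482,610.40.
So DOL = total CM / EBIT = $9,189,710.40 / $4,482,610.40 = 2.0501.
%ΔEBIT = DOL × %ΔSales = 2.0501 × -23.7% = -48.6%.

-48.6%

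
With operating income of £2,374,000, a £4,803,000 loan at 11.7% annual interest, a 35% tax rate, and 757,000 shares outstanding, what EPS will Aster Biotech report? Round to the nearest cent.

£1.56

Pre-tax income = £2,374,000 − £561,951.00 = £1,812,049.00.
Net income = £1,812,049.00 × (1 − 0.35) = £1,177,831.85.
Per share: £1,177,831.85 / 757,000 shares = £1.56.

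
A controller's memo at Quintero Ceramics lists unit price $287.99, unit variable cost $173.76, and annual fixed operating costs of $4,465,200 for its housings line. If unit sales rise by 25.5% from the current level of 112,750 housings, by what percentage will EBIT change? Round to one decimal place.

+39.0%

Total contribution margin = 112,750 × $114.23 = $12,879,432.50.
EBIT = $12,879,432.50 − $4,465,200 = $8,414,232.50.
Degree of operating leverage = $12,879,432.50 / $8,414,232.50 = 1.5307.
So EBIT moves 1.5307 × (+25.5%) = +39.0%.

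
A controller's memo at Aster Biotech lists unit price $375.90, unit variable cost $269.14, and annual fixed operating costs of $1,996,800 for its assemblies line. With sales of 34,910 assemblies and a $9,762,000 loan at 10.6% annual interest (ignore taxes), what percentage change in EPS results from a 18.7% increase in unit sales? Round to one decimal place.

Contribution at this volume is 34,910 × $106.76 = $3,726,991.60.
EBIT = $3,726,991.60 − $1,996,800 = $1,730,191.60.
After interest of $1,034,772.00, pre-tax earnings = $695,419.60.
DCL = total CM / (EBIT − I) = $3,726,991.60 / $695,419.60 = 5.3593.
%ΔEPS = DCL × %ΔSales = 5.3593 × +18.7% = +100.2%.

+100.2%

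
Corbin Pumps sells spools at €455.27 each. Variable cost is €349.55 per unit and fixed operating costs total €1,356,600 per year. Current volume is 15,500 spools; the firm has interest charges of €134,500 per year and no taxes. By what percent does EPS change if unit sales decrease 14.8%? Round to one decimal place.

-164.4%

Total contribution margin = 15,500 × €105.72 = €1,638,660.00.
EBIT = €1,638,660.00 − €1,356,600 = €282,060.00.
Interest = €134,500.00, so EBIT − I = €147,560.00.
Degree of combined leverage = contribution ÷ (EBIT − I) = €1,638,660.00 ÷ €147,560.00 = 11.1050.
%ΔEPS = DCL × %ΔSales = 11.1050 × -14.8% = -164.4%.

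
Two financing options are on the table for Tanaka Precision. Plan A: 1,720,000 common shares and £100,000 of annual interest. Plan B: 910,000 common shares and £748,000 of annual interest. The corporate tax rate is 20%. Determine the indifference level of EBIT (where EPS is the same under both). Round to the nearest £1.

At indifference, (EBIT − 100,000)(1 − t)/1,720,000 = (EBIT − 748,000)(1 − t)/910,000.
The (1 − t) factor cancels: (EBIT − 100,000) × 910,000 = (EBIT − 748,000) × 1,720,000.
EBIT × (1,720,000 − 910,000) = 748,000 × 1,720,000 − 100,000 × 910,000 = 1,195,560,000,000, so EBIT = 1,195,560,000,000 ÷ 810,000 = 1,476,000.00.

£1,476,000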